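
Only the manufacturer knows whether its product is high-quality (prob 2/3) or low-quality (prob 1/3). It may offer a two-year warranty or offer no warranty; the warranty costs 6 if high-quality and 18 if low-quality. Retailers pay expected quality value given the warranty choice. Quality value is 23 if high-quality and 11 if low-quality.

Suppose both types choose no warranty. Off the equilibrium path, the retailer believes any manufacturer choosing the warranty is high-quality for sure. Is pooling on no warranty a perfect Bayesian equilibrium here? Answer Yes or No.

Yes

On path, the retailer holds the prior and pays 2/3·23 + 1/3·11 = 19. Off path (the warranty), believing high-quality, it pays 23.
high-quality: no warranty nets 19; the warranty nets 23 − 6 = 17. high-quality stays.
low-quality: no warranty nets 19; the warranty nets 23 − 18 = 5. low-quality stays.
No type deviates, so pooling is sustained.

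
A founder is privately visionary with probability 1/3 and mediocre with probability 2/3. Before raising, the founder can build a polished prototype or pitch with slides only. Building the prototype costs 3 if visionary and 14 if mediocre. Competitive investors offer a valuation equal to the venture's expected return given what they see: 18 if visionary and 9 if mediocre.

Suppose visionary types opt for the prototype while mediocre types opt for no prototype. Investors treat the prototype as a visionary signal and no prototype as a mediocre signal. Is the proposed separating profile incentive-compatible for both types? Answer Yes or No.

Yes

Under these beliefs, the prototype earns valuation 18 and no prototype earns valuation 9.
visionary: the prototype nets 18 − 3 = 15; no prototype nets 9. visionary prefers the prototype.
mediocre: the prototype nets 18 − 14 = 4; no prototype nets 9. mediocre prefers no prototype.
Neither type deviates, so the separating profile is an equilibrium.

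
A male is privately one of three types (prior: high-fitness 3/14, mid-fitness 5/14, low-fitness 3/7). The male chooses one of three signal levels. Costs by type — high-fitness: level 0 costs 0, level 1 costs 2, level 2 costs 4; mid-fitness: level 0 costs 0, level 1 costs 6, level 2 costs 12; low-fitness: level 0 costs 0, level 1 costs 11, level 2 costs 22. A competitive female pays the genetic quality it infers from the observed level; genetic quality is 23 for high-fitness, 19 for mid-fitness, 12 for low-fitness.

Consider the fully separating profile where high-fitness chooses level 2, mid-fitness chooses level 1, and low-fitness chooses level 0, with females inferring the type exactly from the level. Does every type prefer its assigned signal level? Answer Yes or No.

Yes

Separating mating payoffs: level 2 → 23, level 1 → 19, level 0 → 12.
high-fitness (assigned level 2): level 0: 12 − 0 = 12; level 1: 19 − 2 = 17; level 2: 23 − 4 = 19. high-fitness stays.
mid-fitness (assigned level 1): level 0: 12 − 0 = 12; level 1: 19 − 6 = 13; level 2: 23 − 12 = 11. mid-fitness stays.
low-fitness (assigned level 0): level 0: 12 − 0 = 12; level 1: 19 − 11 = 8; level 2: 23 − 22 = 1. low-fitness stays.
Every type prefers its assigned level; separation holds.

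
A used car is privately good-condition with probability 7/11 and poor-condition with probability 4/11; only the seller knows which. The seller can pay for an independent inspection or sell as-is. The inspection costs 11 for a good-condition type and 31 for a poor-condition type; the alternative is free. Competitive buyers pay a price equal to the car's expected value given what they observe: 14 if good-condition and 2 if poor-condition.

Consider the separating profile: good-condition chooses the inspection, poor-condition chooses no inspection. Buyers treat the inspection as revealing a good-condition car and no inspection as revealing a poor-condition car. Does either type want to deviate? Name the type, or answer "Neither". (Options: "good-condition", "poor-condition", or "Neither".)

The inspection pays 14; no inspection pays 2.
good-condition: assigned the inspection, nets 14 − 11 = 3; deviating to no inspection nets 2.
poor-condition: assigned no inspection, nets 2; deviating to the inspection nets 14 − 31 = -17.
Both types strictly prefer their assigned action; no profitable deviation.

Neither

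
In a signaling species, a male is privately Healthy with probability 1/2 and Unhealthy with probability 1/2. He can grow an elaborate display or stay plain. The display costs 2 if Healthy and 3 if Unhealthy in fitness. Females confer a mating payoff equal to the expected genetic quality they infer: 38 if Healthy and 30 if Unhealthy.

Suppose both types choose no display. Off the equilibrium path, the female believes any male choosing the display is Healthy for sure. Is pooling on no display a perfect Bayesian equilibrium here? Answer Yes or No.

On path, the female holds the prior and pays 1/2·38 + 1/2·30 = 34. Off path (the display), believing Healthy, it pays 38.
Healthy: no display nets 34; the display nets 38 − 2 = 36. Healthy would deviate.
Unhealthy: no display nets 34; the display nets 38 − 3 = 35. Unhealthy would deviate.
A type deviates, so pooling fails.

No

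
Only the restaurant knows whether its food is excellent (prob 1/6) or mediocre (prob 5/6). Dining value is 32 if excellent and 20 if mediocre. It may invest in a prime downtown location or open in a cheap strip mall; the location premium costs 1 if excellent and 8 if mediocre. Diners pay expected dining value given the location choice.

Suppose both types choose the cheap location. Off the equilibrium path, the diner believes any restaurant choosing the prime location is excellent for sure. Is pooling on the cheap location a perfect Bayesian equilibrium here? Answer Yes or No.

No

On path, the diner holds the prior and pays 1/6·32 + 5/6·20 = 22. Off path (the prime location), believing excellent, it pays 32.
excellent: the cheap location nets 22; the prime location nets 32 − 1 = 31. excellent would deviate.
mediocre: the cheap location nets 22; the prime location nets 32 − 8 = 24. mediocre would deviate.
A type deviates, so pooling fails.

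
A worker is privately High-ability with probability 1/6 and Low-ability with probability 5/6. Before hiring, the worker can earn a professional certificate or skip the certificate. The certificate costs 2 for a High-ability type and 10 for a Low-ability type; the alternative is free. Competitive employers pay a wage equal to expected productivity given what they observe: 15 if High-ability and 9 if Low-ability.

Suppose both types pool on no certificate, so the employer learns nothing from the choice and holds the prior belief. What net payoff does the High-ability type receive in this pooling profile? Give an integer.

10

Pooled wage = 1/6·15 + 5/6·9 = 10.
High-ability pays no cost for no certificate, so net payoff = 10.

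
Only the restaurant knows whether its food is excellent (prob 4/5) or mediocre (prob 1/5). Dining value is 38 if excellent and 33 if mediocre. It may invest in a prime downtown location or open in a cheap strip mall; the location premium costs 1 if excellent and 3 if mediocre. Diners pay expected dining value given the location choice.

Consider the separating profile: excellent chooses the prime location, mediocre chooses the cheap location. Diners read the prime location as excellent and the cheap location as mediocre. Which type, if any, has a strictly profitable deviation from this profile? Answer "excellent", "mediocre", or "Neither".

mediocre

The prime location pays 38; the cheap location pays 33.
excellent: assigned the prime location, nets 38 − 1 = 37; deviating to the cheap location nets 33.
mediocre: assigned the cheap location, nets 33; deviating to the prime location nets 38 − 3 = 35.
The mediocre type gains 2 by deviating.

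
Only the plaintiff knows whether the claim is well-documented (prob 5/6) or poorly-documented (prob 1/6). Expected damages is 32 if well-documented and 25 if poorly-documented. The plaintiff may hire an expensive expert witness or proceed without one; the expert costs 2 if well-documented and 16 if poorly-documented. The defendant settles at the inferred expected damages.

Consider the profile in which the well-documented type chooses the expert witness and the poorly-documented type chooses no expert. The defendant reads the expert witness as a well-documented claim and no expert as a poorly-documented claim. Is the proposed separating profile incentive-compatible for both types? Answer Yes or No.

Under these beliefs, the expert witness earns settlement 32 and no expert earns settlement 25.
well-documented: the expert witness nets 32 − 2 = 30; no expert nets 25. well-documented prefers the expert witness.
poorly-documented: the expert witness nets 32 − 16 = 16; no expert nets 25. poorly-documented prefers no expert.
Neither type deviates, so the separating profile is an equilibrium.

Yes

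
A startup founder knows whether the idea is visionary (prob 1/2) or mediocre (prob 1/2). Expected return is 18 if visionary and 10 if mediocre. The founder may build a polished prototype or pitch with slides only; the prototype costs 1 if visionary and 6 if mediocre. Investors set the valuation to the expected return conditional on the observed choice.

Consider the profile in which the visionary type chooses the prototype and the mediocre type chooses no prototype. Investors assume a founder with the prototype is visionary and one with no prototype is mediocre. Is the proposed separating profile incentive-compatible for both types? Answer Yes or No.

No

Under these beliefs, the prototype earns valuation 18 and no prototype earns valuation 10.
visionary: the prototype nets 18 − 1 = 17; no prototype nets 10. visionary prefers the prototype.
mediocre: the prototype nets 18 − 6 = 12; no prototype nets 10. mediocre would deviate to the prototype.
mediocre has a profitable deviation, so the profile is not an equilibrium.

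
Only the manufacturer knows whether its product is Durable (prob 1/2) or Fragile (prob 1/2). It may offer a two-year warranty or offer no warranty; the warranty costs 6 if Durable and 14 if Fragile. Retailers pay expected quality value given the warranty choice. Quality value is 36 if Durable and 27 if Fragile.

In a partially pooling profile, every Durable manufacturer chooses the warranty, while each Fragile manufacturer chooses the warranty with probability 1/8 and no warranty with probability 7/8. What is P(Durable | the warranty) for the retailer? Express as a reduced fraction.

P(the warranty) = (1/2)·1 + (1/2)·(1/8) = 9/16.
By Bayes' rule, P(Durable | the warranty) = (1/2) / (9/16) = 8/9.

8/9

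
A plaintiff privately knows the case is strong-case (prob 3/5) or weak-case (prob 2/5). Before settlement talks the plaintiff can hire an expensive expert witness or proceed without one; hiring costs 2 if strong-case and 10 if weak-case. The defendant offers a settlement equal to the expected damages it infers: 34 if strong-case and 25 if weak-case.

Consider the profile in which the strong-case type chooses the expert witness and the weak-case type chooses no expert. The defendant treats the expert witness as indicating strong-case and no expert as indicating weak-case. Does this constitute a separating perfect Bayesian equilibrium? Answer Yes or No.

Yes

Under these beliefs, the expert witness earns settlement 34 and no expert earns settlement 25.
strong-case: the expert witness nets 34 − 2 = 32; no expert nets 25. strong-case prefers the expert witness.
weak-case: the expert witness nets 34 − 10 = 24; no expert nets 25. weak-case prefers no expert.
Neither type deviates, so the separating profile is an equilibrium.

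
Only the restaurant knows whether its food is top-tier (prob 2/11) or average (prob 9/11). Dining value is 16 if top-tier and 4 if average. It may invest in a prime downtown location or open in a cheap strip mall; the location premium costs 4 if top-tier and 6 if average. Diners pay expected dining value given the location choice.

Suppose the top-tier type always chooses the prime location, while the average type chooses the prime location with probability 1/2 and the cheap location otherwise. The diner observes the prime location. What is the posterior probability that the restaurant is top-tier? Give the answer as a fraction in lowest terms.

P(the prime location) = (2/11)·1 + (9/11)·(1/2) = 13/22.
By Bayes' rule, P(top-tier | the prime location) = (2/11) / (13/22) = 4/13.

4/13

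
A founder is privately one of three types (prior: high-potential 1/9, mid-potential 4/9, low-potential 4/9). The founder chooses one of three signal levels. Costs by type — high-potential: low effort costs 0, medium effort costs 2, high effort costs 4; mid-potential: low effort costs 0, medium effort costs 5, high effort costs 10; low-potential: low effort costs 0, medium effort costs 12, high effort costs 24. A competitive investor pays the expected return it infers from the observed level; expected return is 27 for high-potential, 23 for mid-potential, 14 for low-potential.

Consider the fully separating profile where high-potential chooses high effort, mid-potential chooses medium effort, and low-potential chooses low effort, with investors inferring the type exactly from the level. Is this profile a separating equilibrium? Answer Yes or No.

Separating valuations: high effort → 27, medium effort → 23, low effort → 14.
high-potential (assigned high effort): low effort: 14 − 0 = 14; medium effort: 23 − 2 = 21; high effort: 27 − 4 = 23. high-potential stays.
mid-potential (assigned medium effort): low effort: 14 − 0 = 14; medium effort: 23 − 5 = 18; high effort: 27 − 10 = 17. mid-potential stays.
low-potential (assigned low effort): low effort: 14 − 0 = 14; medium effort: 23 − 12 = 11; high effort: 27 − 24 = 3. low-potential stays.
Every type prefers its assigned level; separation holds.

Yes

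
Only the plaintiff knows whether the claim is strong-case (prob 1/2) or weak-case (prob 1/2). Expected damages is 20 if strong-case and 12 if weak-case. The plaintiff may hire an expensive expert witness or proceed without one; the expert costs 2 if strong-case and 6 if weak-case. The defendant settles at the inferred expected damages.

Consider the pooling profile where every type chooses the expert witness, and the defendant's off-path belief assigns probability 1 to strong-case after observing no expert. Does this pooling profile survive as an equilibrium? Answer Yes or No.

No

On path, the defendant holds the prior and pays 1/2·20 + 1/2·12 = 16. Off path (no expert), believing strong-case, it pays 20.
strong-case: the expert witness nets 16 − 2 = 14; no expert nets 20. strong-case would deviate.
weak-case: the expert witness nets 16 − 6 = 10; no expert nets 20. weak-case would deviate.
A type deviates, so pooling fails.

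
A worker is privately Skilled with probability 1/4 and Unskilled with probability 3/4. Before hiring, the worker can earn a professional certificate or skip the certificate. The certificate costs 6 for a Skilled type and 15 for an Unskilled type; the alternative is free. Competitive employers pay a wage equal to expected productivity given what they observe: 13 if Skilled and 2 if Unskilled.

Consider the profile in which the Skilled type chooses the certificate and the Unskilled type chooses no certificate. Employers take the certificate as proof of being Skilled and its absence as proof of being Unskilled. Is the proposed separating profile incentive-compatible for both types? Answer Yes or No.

Under these beliefs, the certificate earns wage 13 and no certificate earns wage 2.
Skilled: the certificate nets 13 − 6 = 7; no certificate nets 2. Skilled prefers the certificate.
Unskilled: the certificate nets 13 − 15 = -2; no certificate nets 2. Unskilled prefers no certificate.
Neither type deviates, so the separating profile is an equilibrium.

Yes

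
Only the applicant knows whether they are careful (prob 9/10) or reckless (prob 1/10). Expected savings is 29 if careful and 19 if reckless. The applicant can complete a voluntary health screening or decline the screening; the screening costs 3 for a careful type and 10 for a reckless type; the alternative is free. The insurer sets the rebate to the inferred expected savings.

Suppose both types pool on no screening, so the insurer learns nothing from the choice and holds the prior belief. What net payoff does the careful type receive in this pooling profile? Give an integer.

Pooled rebate = 9/10·29 + 1/10·19 = 28.
careful pays no cost for no screening, so net payoff = 28.

28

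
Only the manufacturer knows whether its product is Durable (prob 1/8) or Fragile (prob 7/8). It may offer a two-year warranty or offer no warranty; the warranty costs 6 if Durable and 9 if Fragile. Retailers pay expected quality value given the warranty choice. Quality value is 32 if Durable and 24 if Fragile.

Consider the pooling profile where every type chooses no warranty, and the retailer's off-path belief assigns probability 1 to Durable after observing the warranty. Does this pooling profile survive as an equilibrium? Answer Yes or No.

On path, the retailer holds the prior and pays 1/8·32 + 7/8·24 = 25. Off path (the warranty), believing Durable, it pays 32.
Durable: no warranty nets 25; the warranty nets 32 − 6 = 26. Durable would deviate.
Fragile: no warranty nets 25; the warranty nets 32 − 9 = 23. Fragile stays.
A type deviates, so pooling fails.

No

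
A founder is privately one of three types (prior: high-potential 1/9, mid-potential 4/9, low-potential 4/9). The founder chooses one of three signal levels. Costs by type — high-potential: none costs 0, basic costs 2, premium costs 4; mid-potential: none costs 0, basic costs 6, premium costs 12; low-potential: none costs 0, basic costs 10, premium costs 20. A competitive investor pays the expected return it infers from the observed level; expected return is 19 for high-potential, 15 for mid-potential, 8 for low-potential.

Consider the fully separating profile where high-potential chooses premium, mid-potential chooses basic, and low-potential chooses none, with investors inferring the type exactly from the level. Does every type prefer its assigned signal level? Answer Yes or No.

Yes

Separating valuations: premium → 19, basic → 15, none → 8.
high-potential (assigned premium): none: 8 − 0 = 8; basic: 15 − 2 = 13; premium: 19 − 4 = 15. high-potential stays.
mid-potential (assigned basic): none: 8 − 0 = 8; basic: 15 − 6 = 9; premium: 19 − 12 = 7. mid-potential stays.
low-potential (assigned none): none: 8 − 0 = 8; basic: 15 − 10 = 5; premium: 19 − 20 = -1. low-potential stays.
Every type prefers its assigned level; separation holds.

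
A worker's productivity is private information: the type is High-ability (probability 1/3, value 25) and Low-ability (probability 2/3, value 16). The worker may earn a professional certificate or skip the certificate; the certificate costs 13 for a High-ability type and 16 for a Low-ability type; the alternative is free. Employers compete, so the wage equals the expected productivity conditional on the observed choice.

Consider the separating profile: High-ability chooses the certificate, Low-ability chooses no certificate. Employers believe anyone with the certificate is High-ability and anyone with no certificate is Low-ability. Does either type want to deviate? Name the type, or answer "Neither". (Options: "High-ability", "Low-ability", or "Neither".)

The certificate pays 25; no certificate pays 16.
High-ability: assigned the certificate, nets 25 − 13 = 12; deviating to no certificate nets 16.
Low-ability: assigned no certificate, nets 16; deviating to the certificate nets 25 − 16 = 9.
The High-ability type gains 4 by deviating.

High-ability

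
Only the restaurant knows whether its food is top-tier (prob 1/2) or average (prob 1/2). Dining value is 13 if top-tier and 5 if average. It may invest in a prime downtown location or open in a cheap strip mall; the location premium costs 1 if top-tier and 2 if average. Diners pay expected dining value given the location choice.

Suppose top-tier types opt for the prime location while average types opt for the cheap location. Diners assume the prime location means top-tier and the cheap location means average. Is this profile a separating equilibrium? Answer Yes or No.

Under these beliefs, the prime location earns price premium 13 and the cheap location earns price premium 5.
top-tier: the prime location nets 13 − 1 = 12; the cheap location nets 5. top-tier prefers the prime location.
average: the prime location nets 13 − 2 = 11; the cheap location nets 5. average would deviate to the prime location.
average has a profitable deviation, so the profile is not an equilibrium.

No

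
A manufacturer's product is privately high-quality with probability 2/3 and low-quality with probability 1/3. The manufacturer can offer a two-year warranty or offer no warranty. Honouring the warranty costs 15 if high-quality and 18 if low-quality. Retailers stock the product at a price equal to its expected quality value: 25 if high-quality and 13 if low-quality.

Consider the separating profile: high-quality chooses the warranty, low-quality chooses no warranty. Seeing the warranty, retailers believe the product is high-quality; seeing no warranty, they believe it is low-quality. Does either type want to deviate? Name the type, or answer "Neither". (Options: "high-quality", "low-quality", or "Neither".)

high-quality

The warranty pays 25; no warranty pays 13.
high-quality: assigned the warranty, nets 25 − 15 = 10; deviating to no warranty nets 13.
low-quality: assigned no warranty, nets 13; deviating to the warranty nets 25 − 18 = 7.
The high-quality type gains 3 by deviating.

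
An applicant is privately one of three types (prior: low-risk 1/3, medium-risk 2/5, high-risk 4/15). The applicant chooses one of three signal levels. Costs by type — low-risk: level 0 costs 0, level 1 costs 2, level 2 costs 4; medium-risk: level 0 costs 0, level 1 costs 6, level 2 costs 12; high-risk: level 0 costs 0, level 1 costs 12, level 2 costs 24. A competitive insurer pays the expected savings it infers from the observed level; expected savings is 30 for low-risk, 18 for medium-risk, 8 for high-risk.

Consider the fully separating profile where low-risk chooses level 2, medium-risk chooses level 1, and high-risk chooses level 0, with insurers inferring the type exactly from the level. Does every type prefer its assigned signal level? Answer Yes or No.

No

Separating rebates: level 2 → 30, level 1 → 18, level 0 → 8.
low-risk (assigned level 2): level 0: 8 − 0 = 8; level 1: 18 − 2 = 16; level 2: 30 − 4 = 26. low-risk stays.
medium-risk (assigned level 1): level 0: 8 − 0 = 8; level 1: 18 − 6 = 12; level 2: 30 − 12 = 18. medium-risk prefers level 2.
high-risk (assigned level 0): level 0: 8 − 0 = 8; level 1: 18 − 12 = 6; level 2: 30 − 24 = 6. high-risk stays.
At least one type deviates; the separating profile fails.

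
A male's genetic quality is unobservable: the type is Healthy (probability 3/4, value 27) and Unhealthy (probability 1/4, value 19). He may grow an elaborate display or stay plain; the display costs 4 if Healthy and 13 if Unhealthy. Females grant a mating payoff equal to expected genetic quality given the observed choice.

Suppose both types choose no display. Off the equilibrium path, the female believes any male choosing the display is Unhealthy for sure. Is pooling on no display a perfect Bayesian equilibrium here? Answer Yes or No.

Yes

On path, the female holds the prior and pays 3/4·27 + 1/4·19 = 25. Off path (the display), believing Unhealthy, it pays 19.
Healthy: no display nets 25; the display nets 19 − 4 = 15. Healthy stays.
Unhealthy: no display nets 25; the display nets 19 − 13 = 6. Unhealthy stays.
No type deviates, so pooling is sustained.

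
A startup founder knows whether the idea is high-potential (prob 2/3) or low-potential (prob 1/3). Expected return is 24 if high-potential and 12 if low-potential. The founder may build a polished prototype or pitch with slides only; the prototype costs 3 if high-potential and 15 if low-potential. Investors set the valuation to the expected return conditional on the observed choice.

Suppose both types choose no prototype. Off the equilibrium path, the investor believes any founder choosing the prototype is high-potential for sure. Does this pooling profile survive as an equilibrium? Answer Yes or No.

On path, the investor holds the prior and pays 2/3·24 + 1/3·12 = 20. Off path (the prototype), believing high-potential, it pays 24.
high-potential: no prototype nets 20; the prototype nets 24 − 3 = 21. high-potential would deviate.
low-potential: no prototype nets 20; the prototype nets 24 − 15 = 9. low-potential stays.
A type deviates, so pooling fails.

No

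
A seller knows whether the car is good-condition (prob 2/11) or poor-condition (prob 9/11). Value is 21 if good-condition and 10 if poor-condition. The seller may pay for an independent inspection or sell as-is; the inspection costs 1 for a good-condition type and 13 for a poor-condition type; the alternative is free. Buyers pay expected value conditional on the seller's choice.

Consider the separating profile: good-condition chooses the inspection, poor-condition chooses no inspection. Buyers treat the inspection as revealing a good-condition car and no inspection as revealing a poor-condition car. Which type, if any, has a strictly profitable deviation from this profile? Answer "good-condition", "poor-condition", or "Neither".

The inspection pays 21; no inspection pays 10.
good-condition: assigned the inspection, nets 21 − 1 = 20; deviating to no inspection nets 10.
poor-condition: assigned no inspection, nets 10; deviating to the inspection nets 21 − 13 = 8.
Both types strictly prefer their assigned action; no profitable deviation.

Neither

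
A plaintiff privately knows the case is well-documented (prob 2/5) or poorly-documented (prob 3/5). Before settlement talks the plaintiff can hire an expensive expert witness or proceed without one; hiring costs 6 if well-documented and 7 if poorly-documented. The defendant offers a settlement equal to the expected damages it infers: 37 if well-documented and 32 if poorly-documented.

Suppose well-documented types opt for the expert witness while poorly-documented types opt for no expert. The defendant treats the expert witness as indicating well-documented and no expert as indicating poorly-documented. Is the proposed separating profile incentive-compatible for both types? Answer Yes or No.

Under these beliefs, the expert witness earns settlement 37 and no expert earns settlement 32.
well-documented: the expert witness nets 37 − 6 = 31; no expert nets 32. well-documented would deviate to no expert.
poorly-documented: the expert witness nets 37 − 7 = 30; no expert nets 32. poorly-documented prefers no expert.
well-documented has a profitable deviation, so the profile is not an equilibrium.

No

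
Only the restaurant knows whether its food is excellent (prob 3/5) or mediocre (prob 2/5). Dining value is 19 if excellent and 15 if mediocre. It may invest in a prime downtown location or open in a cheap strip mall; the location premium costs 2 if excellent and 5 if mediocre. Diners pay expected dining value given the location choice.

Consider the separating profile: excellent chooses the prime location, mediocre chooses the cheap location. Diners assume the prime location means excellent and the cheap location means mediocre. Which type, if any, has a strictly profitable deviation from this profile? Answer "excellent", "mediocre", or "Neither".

Neither

The prime location pays 19; the cheap location pays 15.
excellent: assigned the prime location, nets 19 − 2 = 17; deviating to the cheap location nets 15.
mediocre: assigned the cheap location, nets 15; deviating to the prime location nets 19 − 5 = 14.
Both types strictly prefer their assigned action; no profitable deviation.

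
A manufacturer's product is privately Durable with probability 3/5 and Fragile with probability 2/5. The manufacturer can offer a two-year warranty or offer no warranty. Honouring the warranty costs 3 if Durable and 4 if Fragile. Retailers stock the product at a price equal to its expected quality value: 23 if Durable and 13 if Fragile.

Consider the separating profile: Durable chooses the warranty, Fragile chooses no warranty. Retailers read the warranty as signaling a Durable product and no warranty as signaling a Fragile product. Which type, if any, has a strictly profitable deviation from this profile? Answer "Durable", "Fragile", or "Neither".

The warranty pays 23; no warranty pays 13.
Durable: assigned the warranty, nets 23 − 3 = 20; deviating to no warranty nets 13.
Fragile: assigned no warranty, nets 13; deviating to the warranty nets 23 − 4 = 19.
The Fragile type gains 6 by deviating.

Fragile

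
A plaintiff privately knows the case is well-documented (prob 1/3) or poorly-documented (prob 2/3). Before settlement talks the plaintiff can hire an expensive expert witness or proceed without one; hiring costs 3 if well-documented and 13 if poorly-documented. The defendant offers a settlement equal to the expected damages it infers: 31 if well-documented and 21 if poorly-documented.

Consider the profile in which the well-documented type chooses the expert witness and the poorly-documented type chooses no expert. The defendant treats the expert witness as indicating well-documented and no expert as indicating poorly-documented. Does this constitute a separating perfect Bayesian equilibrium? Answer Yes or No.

Yes

Under these beliefs, the expert witness earns settlement 31 and no expert earns settlement 21.
well-documented: the expert witness nets 31 − 3 = 28; no expert nets 21. well-documented prefers the expert witness.
poorly-documented: the expert witness nets 31 − 13 = 18; no expert nets 21. poorly-documented prefers no expert.
Neither type deviates, so the separating profile is an equilibrium.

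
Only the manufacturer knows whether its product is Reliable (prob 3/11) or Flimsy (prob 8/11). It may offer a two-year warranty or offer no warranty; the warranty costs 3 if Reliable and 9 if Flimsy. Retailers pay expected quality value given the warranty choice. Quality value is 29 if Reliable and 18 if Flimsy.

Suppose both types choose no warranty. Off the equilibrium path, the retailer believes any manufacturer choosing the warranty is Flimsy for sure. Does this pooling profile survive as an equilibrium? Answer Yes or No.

Yes

On path, the retailer holds the prior and pays 3/11·29 + 8/11·18 = 21. Off path (the warranty), believing Flimsy, it pays 18.
Reliable: no warranty nets 21; the warranty nets 18 − 3 = 15. Reliable stays.
Flimsy: no warranty nets 21; the warranty nets 18 − 9 = 9. Flimsy stays.
No type deviates, so pooling is sustained.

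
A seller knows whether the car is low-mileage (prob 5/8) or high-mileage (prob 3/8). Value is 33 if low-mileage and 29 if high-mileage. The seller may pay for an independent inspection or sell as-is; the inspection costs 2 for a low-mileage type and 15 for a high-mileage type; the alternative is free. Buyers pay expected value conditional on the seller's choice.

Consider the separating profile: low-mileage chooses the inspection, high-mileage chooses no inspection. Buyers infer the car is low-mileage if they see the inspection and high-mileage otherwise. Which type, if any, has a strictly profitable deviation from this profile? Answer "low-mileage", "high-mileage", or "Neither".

Neither

The inspection pays 33; no inspection pays 29.
low-mileage: assigned the inspection, nets 33 − 2 = 31; deviating to no inspection nets 29.
high-mileage: assigned no inspection, nets 29; deviating to the inspection nets 33 − 15 = 18.
Both types strictly prefer their assigned action; no profitable deviation.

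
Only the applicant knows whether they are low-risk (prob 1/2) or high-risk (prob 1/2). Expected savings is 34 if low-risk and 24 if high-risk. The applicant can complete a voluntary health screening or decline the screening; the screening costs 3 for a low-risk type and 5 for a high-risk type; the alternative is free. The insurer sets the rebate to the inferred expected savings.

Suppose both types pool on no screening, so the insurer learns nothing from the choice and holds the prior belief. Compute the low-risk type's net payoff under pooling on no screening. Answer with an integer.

Pooled rebate = 1/2·34 + 1/2·24 = 29.
low-risk pays no cost for no screening, so net payoff = 29.

29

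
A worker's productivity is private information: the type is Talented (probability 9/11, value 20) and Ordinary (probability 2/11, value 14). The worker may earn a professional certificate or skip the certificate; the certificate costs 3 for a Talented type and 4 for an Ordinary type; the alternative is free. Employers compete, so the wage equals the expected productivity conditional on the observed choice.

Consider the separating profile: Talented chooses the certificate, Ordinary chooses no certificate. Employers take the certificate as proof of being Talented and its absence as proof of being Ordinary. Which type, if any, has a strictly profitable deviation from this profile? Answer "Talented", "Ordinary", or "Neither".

The certificate pays 20; no certificate pays 14.
Talented: assigned the certificate, nets 20 − 3 = 17; deviating to no certificate nets 14.
Ordinary: assigned no certificate, nets 14; deviating to the certificate nets 20 − 4 = 16.
The Ordinary type gains 2 by deviating.

Ordinary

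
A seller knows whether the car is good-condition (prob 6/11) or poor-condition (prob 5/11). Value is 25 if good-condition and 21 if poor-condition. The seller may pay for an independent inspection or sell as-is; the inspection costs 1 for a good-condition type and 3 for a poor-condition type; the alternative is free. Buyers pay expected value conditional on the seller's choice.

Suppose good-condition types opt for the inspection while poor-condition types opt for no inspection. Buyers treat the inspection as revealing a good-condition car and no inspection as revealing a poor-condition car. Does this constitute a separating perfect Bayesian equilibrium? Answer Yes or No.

No

Under these beliefs, the inspection earns price 25 and no inspection earns price 21.
good-condition: the inspection nets 25 − 1 = 24; no inspection nets 21. good-condition prefers the inspection.
poor-condition: the inspection nets 25 − 3 = 22; no inspection nets 21. poor-condition would deviate to the inspection.
poor-condition has a profitable deviation, so the profile is not an equilibrium.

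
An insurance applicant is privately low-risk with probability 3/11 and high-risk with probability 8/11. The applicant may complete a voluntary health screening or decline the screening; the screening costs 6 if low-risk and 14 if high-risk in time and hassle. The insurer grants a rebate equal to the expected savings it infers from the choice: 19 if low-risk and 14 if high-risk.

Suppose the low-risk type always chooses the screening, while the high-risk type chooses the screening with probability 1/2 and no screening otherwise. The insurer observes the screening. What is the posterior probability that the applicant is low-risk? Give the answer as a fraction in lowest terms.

3/7

P(the screening) = (3/11)·1 + (8/11)·(1/2) = 7/11.
By Bayes' rule, P(low-risk | the screening) = (3/11) / (7/11) = 3/7.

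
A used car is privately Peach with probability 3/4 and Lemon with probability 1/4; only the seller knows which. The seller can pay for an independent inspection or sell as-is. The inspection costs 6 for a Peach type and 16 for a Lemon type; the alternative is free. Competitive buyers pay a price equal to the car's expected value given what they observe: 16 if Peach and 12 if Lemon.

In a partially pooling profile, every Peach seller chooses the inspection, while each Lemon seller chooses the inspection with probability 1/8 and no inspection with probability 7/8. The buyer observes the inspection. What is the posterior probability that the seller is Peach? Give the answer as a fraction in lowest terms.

P(the inspection) = (3/4)·1 + (1/4)·(1/8) = 25/32.
By Bayes' rule, P(Peach | the inspection) = (3/4) / (25/32) = 24/25.

24/25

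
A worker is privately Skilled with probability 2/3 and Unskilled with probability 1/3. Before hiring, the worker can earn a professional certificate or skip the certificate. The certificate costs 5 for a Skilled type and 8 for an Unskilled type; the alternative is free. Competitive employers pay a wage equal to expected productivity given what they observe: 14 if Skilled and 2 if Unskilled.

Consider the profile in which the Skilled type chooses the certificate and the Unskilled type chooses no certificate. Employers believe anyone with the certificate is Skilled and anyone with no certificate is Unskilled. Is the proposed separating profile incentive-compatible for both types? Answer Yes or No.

Under these beliefs, the certificate earns wage 14 and no certificate earns wage 2.
Skilled: the certificate nets 14 − 5 = 9; no certificate nets 2. Skilled prefers the certificate.
Unskilled: the certificate nets 14 − 8 = 6; no certificate nets 2. Unskilled would deviate to the certificate.
Unskilled has a profitable deviation, so the profile is not an equilibrium.

No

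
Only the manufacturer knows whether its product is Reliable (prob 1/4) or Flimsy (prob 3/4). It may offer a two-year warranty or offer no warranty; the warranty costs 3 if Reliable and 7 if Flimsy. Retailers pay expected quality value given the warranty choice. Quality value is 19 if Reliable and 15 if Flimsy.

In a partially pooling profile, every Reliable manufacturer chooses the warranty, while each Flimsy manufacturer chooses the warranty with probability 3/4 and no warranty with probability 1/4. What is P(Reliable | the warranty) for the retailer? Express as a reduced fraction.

P(the warranty) = (1/4)·1 + (3/4)·(3/4) = 13/16.
By Bayes' rule, P(Reliable | the warranty) = (1/4) / (13/16) = 4/13.

4/13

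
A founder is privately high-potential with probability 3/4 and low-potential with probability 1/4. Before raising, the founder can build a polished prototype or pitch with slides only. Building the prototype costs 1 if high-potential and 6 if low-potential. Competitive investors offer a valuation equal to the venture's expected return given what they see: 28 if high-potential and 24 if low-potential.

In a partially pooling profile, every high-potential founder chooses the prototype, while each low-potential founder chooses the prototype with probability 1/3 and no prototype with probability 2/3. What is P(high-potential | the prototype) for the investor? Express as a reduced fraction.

P(the prototype) = (3/4)·1 + (1/4)·(1/3) = 5/6.
By Bayes' rule, P(high-potential | the prototype) = (3/4) / (5/6) = 9/10.

9/10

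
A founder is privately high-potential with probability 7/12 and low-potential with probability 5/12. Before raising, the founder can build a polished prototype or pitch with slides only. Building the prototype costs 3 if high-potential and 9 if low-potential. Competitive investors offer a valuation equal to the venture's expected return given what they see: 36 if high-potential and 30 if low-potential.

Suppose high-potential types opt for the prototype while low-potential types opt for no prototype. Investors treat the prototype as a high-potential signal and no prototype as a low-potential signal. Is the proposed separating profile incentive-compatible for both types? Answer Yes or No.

Under these beliefs, the prototype earns valuation 36 and no prototype earns valuation 30.
high-potential: the prototype nets 36 − 3 = 33; no prototype nets 30. high-potential prefers the prototype.
low-potential: the prototype nets 36 − 9 = 27; no prototype nets 30. low-potential prefers no prototype.
Neither type deviates, so the separating profile is an equilibrium.

Yes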